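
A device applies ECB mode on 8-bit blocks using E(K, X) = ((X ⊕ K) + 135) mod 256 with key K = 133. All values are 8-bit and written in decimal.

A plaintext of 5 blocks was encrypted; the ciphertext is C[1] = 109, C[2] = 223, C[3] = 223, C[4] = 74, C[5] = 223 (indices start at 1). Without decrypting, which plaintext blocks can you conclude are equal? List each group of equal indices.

ECB encrypts each block independently with the same key, so equal ciphertext blocks imply equal plaintext blocks.
C[2] = C[3] = C[5] = 223, so P[2] = P[3] = P[5].

P[2] = P[3] = P[5]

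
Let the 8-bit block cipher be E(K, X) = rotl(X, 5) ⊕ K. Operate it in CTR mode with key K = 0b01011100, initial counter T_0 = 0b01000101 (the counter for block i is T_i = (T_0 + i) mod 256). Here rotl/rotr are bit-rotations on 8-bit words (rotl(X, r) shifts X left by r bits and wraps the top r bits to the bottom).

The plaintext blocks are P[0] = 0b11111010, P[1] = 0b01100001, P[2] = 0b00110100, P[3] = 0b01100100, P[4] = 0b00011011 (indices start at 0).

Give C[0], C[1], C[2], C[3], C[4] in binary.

C[0] = 0b00001110, C[1] = 0b11110101, C[2] = 0b10000000, C[3] = 0b00110001, C[4] = 0b01101110

CTR encryption: S_i = E(K, T_i) where T_i is the counter for block i; C_i = P_i ⊕ S_i.
C[0]: T = 0b01000101, S = E(K, T) = 0b11110100; 0b11111010 ⊕ 0b11110100 = 0b00001110.
C[1]: T = 0b01000110, S = E(K, T) = 0b10010100; 0b01100001 ⊕ 0b10010100 = 0b11110101.
C[2]: T = 0b01000111, S = E(K, T) = 0b10110100; 0b00110100 ⊕ 0b10110100 = 0b10000000.
C[3]: T = 0b01001000, S = E(K, T) = 0b01010101; 0b01100100 ⊕ 0b01010101 = 0b00110001.
C[4]: T = 0b01001001, S = E(K, T) = 0b01110101; 0b00011011 ⊕ 0b01110101 = 0b01101110.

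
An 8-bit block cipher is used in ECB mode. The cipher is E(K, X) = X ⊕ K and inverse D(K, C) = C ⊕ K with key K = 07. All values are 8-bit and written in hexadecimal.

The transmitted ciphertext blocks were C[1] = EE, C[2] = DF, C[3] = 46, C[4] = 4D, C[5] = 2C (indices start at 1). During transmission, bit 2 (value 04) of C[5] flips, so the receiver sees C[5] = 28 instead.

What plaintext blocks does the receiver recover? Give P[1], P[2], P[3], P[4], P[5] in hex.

P[1] = E9, P[2] = D8, P[3] = 41, P[4] = 4A, P[5] = 2F

ECB decryption: P_i = D(K, C_i).
Only C[5] changed, to 28. In ECB, a change in C_i affects only P_i. Decrypting the received ciphertext:
P[1]: D(K, EE) = E9.
P[2]: D(K, DF) = D8.
P[3]: D(K, 46) = 41.
P[4]: D(K, 4D) = 4A.
P[5]: D(K, 28) = 2F.
Blocks that differ from the original plaintext: P[5].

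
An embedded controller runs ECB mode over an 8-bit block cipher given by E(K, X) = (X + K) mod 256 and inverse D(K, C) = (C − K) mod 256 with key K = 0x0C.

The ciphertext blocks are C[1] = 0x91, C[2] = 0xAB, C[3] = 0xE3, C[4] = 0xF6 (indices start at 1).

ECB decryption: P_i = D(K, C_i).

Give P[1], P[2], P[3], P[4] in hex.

P[1]: D(K, 0x91) = 0x85.
P[2]: D(K, 0xAB) = 0x9F.
P[3]: D(K, 0xE3) = 0xD7.
P[4]: D(K, 0xF6) = 0xEA.

P[1] = 0x85, P[2] = 0x9F, P[3] = 0xD7, P[4] = 0xEA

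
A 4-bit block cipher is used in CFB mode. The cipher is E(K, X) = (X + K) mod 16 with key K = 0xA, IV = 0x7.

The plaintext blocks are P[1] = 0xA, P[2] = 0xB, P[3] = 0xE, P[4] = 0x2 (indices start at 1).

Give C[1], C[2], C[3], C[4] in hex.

C[1] = 0xB, C[2] = 0xE, C[3] = 0x6, C[4] = 0x2

CFB encryption: C_i = P_i ⊕ E(K, C_{i−1}), with C_{0} = IV.
C[1]: E(K, 0x7) = 0x1; 0xA ⊕ 0x1 = 0xB.
C[2]: E(K, 0xB) = 0x5; 0xB ⊕ 0x5 = 0xE.
C[3]: E(K, 0xE) = 0x8; 0xE ⊕ 0x8 = 0x6.
C[4]: E(K, 0x6) = 0x0; 0x2 ⊕ 0x0 = 0x2.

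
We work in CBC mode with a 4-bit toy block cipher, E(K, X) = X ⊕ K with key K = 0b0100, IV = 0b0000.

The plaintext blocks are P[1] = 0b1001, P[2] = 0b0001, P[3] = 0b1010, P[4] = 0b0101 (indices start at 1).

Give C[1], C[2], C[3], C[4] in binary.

C[1] = 0b1101, C[2] = 0b1000, C[3] = 0b0110, C[4] = 0b0111

CBC encryption: C_i = E(K, P_i ⊕ C_{i−1}), with C_{0} = IV.
C[1]: P[1] ⊕ 0b0000 = 0b1001; E(K, 0b1001) = 0b1101.
C[2]: P[2] ⊕ 0b1101 = 0b1100; E(K, 0b1100) = 0b1000.
C[3]: P[3] ⊕ 0b1000 = 0b0010; E(K, 0b0010) = 0b0110.
C[4]: P[4] ⊕ 0b0110 = 0b0011; E(K, 0b0011) = 0b0111.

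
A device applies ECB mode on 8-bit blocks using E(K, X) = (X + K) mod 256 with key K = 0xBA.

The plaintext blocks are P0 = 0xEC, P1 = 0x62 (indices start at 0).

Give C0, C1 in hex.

ECB encryption: C_i = E(K, P_i).
C0: E(K, 0xEC) = 0xA6.
C1: E(K, 0x62) = 0x1C.

C0 = 0xA6, C1 = 0x1C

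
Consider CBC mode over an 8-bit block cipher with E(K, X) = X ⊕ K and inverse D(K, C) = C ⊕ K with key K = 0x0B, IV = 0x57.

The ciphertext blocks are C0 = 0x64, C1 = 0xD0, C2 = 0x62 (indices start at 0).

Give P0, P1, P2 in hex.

P0 = 0x38, P1 = 0xBF, P2 = 0xB9

CBC decryption: P_i = D(K, C_i) ⊕ C_{i−1}, with C_{−1} = IV.
P0: D(K, 0x64) = 0x6F; 0x6F ⊕ 0x57 = 0x38.
P1: D(K, 0xD0) = 0xDB; 0xDB ⊕ 0x64 = 0xBF.
P2: D(K, 0x62) = 0x69; 0x69 ⊕ 0xD0 = 0xB9.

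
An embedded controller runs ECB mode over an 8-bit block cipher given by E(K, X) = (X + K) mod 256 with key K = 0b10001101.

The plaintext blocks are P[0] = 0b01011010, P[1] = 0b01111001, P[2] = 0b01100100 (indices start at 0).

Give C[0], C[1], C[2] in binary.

C[0] = 0b11100111, C[1] = 0b00000110, C[2] = 0b11110001

ECB encryption: C_i = E(K, P_i).
C[0]: E(K, 0b01011010) = 0b11100111.
C[1]: E(K, 0b01111001) = 0b00000110.
C[2]: E(K, 0b01100100) = 0b11110001.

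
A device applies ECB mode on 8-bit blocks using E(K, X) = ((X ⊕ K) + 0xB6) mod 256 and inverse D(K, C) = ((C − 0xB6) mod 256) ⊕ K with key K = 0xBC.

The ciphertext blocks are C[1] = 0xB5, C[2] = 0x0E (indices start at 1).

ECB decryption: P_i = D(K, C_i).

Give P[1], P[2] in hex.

P[1] = 0x43, P[2] = 0xE4

P[1]: D(K, 0xB5) = 0x43.
P[2]: D(K, 0x0E) = 0xE4.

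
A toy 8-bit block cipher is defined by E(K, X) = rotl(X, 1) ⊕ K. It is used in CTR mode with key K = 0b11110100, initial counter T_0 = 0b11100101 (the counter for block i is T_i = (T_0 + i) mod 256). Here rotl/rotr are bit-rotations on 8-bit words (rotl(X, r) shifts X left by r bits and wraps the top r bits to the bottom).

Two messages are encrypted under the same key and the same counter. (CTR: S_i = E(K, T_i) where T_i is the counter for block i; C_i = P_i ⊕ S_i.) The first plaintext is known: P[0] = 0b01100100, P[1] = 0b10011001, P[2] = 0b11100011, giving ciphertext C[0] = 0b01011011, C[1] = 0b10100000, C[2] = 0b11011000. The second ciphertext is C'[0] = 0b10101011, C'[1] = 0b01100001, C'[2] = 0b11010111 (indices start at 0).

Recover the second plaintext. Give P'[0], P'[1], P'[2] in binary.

P'[0] = 0b10010100, P'[1] = 0b01011000, P'[2] = 0b11101100

In CTR with a reused counter, both messages share the same keystream S_i, so C_i ⊕ C'_i = P_i ⊕ P'_i and thus P'_i = P_i ⊕ C_i ⊕ C'_i.
P'[0]: 0b01100100 ⊕ 0b01011011 ⊕ 0b10101011 = 0b10010100.
P'[1]: 0b10011001 ⊕ 0b10100000 ⊕ 0b01100001 = 0b01011000.
P'[2]: 0b11100011 ⊕ 0b11011000 ⊕ 0b11010111 = 0b11101100.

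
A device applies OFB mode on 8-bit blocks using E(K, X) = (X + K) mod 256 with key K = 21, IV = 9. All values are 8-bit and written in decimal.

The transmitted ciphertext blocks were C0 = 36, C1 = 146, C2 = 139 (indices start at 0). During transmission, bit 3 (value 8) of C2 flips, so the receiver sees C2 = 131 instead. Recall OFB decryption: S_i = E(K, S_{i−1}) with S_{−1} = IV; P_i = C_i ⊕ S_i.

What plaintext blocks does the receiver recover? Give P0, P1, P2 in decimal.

P0 = 58, P1 = 161, P2 = 203

Only C2 changed, to 131. In OFB, a change in C_i flips the same bit in P_i only; the keystream is unaffected. Decrypting the received ciphertext:
P0: S = E(K, 9) = 30; 36 ⊕ 30 = 58.
P1: S = E(K, 30) = 51; 146 ⊕ 51 = 161.
P2: S = E(K, 51) = 72; 131 ⊕ 72 = 203.
Blocks that differ from the original plaintext: P2.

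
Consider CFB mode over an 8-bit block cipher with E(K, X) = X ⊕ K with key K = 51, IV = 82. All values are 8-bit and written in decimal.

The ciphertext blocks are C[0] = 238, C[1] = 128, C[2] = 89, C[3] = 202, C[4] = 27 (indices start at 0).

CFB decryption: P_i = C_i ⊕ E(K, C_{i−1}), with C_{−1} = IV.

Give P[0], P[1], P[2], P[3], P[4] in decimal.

P[0]: E(K, 82) = 97; 238 ⊕ 97 = 143.
P[1]: E(K, 238) = 221; 128 ⊕ 221 = 93.
P[2]: E(K, 128) = 179; 89 ⊕ 179 = 234.
P[3]: E(K, 89) = 106; 202 ⊕ 106 = 160.
P[4]: E(K, 202) = 249; 27 ⊕ 249 = 226.

P[0] = 143, P[1] = 93, P[2] = 234, P[3] = 160, P[4] = 226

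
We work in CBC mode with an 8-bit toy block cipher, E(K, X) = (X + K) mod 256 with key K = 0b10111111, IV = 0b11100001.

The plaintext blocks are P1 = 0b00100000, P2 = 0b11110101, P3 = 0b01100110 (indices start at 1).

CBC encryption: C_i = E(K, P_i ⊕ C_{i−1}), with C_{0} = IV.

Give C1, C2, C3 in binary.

C1: P1 ⊕ 0b11100001 = 0b11000001; E(K, 0b11000001) = 0b10000000.
C2: P2 ⊕ 0b10000000 = 0b01110101; E(K, 0b01110101) = 0b00110100.
C3: P3 ⊕ 0b00110100 = 0b01010010; E(K, 0b01010010) = 0b00010001.

C1 = 0b10000000, C2 = 0b00110100, C3 = 0b00010001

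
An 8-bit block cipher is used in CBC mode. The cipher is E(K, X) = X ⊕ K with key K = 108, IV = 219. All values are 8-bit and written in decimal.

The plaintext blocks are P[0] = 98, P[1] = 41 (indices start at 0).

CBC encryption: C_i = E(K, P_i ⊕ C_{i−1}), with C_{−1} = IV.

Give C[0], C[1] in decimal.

C[0] = 213, C[1] = 144

C[0]: P[0] ⊕ 219 = 185; E(K, 185) = 213.
C[1]: P[1] ⊕ 213 = 252; E(K, 252) = 144.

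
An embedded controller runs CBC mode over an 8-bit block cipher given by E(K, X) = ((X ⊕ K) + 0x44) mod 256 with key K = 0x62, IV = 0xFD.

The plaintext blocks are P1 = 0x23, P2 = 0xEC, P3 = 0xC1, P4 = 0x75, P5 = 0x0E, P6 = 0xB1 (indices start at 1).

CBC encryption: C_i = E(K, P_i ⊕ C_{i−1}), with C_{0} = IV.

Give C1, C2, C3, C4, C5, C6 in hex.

C1: P1 ⊕ 0xFD = 0xDE; E(K, 0xDE) = 0x00.
C2: P2 ⊕ 0x00 = 0xEC; E(K, 0xEC) = 0xD2.
C3: P3 ⊕ 0xD2 = 0x13; E(K, 0x13) = 0xB5.
C4: P4 ⊕ 0xB5 = 0xC0; E(K, 0xC0) = 0xE6.
C5: P5 ⊕ 0xE6 = 0xE8; E(K, 0xE8) = 0xCE.
C6: P6 ⊕ 0xCE = 0x7F; E(K, 0x7F) = 0x61.

C1 = 0x00, C2 = 0xD2, C3 = 0xB5, C4 = 0xE6, C5 = 0xCE, C6 = 0x61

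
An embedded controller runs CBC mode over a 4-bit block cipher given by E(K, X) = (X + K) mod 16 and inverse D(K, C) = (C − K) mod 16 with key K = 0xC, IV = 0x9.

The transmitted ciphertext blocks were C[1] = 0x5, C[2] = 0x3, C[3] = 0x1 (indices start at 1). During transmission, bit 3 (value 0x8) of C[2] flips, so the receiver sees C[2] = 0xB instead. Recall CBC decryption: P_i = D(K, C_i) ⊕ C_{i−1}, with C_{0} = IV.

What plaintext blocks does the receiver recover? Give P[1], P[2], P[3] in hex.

P[1] = 0x0, P[2] = 0xA, P[3] = 0xE

Only C[2] changed, to 0xB. In CBC, a change in C_i garbles P_i and flips the same bit in P_{i+1}. Decrypting the received ciphertext:
P[1]: D(K, 0x5) = 0x9; 0x9 ⊕ 0x9 = 0x0.
P[2]: D(K, 0xB) = 0xF; 0xF ⊕ 0x5 = 0xA.
P[3]: D(K, 0x1) = 0x5; 0x5 ⊕ 0xB = 0xE.
Blocks that differ from the original plaintext: P[2], P[3].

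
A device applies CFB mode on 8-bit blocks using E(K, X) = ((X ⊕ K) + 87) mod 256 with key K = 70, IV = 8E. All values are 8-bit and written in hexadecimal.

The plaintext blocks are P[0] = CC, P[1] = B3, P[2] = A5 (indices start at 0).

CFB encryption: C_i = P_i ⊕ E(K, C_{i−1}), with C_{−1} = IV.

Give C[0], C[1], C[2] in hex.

C[0] = 49, C[1] = 73, C[2] = 2F

C[0]: E(K, 8E) = 85; CC ⊕ 85 = 49.
C[1]: E(K, 49) = C0; B3 ⊕ C0 = 73.
C[2]: E(K, 73) = 8A; A5 ⊕ 8A = 2F.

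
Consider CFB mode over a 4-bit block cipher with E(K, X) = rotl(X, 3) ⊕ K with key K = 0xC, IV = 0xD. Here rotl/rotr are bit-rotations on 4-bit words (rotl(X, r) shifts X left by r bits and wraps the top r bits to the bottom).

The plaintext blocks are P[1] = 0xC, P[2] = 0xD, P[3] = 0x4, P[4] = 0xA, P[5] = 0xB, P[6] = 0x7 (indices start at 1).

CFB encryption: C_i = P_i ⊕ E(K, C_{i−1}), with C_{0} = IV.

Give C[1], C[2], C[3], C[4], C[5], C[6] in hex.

C[1] = 0xE, C[2] = 0x6, C[3] = 0xB, C[4] = 0xB, C[5] = 0xA, C[6] = 0xE

C[1]: E(K, 0xD) = 0x2; 0xC ⊕ 0x2 = 0xE.
C[2]: E(K, 0xE) = 0xB; 0xD ⊕ 0xB = 0x6.
C[3]: E(K, 0x6) = 0xF; 0x4 ⊕ 0xF = 0xB.
C[4]: E(K, 0xB) = 0x1; 0xA ⊕ 0x1 = 0xB.
C[5]: E(K, 0xB) = 0x1; 0xB ⊕ 0x1 = 0xA.
C[6]: E(K, 0xA) = 0x9; 0x7 ⊕ 0x9 = 0xE.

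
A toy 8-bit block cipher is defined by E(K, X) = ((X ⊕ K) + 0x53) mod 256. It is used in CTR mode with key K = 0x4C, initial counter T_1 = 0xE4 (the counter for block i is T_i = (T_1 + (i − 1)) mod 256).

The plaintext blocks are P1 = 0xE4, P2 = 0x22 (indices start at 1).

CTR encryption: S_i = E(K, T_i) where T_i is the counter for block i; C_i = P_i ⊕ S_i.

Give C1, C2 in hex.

C1 = 0x1F, C2 = 0xDE

C1: T = 0xE4, S = E(K, T) = 0xFB; 0xE4 ⊕ 0xFB = 0x1F.
C2: T = 0xE5, S = E(K, T) = 0xFC; 0x22 ⊕ 0xFC = 0xDE.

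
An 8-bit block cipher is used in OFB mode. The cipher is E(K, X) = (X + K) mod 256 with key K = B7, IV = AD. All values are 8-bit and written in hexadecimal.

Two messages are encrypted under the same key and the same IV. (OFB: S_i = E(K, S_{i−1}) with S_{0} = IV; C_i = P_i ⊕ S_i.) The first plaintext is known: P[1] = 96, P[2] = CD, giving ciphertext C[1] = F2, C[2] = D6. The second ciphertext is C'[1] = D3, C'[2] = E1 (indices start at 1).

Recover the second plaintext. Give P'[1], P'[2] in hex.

P'[1] = B7, P'[2] = FA

In OFB with a reused IV, both messages share the same keystream S_i, so C_i ⊕ C'_i = P_i ⊕ P'_i and thus P'_i = P_i ⊕ C_i ⊕ C'_i.
P'[1]: 96 ⊕ F2 ⊕ D3 = B7.
P'[2]: CD ⊕ D6 ⊕ E1 = FA.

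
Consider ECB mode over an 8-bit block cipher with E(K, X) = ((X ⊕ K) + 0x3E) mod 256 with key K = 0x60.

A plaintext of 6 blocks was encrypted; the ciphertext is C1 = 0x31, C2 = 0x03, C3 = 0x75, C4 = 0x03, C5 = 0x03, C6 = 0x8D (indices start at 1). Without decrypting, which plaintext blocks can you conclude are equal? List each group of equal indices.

P2 = P4 = P5

ECB encrypts each block independently with the same key, so equal ciphertext blocks imply equal plaintext blocks.
C2 = C4 = C5 = 0x03, so P2 = P4 = P5.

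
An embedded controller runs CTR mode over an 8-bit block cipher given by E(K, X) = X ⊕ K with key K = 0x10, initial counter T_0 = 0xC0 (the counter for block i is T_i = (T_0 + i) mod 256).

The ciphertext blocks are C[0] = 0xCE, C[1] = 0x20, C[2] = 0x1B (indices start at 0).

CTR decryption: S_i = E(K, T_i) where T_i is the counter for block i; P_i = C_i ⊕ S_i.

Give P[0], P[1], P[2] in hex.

P[0] = 0x1E, P[1] = 0xF1, P[2] = 0xC9

P[0]: T = 0xC0, S = E(K, T) = 0xD0; 0xCE ⊕ 0xD0 = 0x1E.
P[1]: T = 0xC1, S = E(K, T) = 0xD1; 0x20 ⊕ 0xD1 = 0xF1.
P[2]: T = 0xC2, S = E(K, T) = 0xD2; 0x1B ⊕ 0xD2 = 0xC9.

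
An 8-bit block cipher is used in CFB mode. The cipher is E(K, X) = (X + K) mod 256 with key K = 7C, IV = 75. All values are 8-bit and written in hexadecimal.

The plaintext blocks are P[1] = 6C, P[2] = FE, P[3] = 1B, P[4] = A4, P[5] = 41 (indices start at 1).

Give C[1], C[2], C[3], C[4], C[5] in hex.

CFB encryption: C_i = P_i ⊕ E(K, C_{i−1}), with C_{0} = IV.
C[1]: E(K, 75) = F1; 6C ⊕ F1 = 9D.
C[2]: E(K, 9D) = 19; FE ⊕ 19 = E7.
C[3]: E(K, E7) = 63; 1B ⊕ 63 = 78.
C[4]: E(K, 78) = F4; A4 ⊕ F4 = 50.
C[5]: E(K, 50) = CC; 41 ⊕ CC = 8D.

C[1] = 9D, C[2] = E7, C[3] = 78, C[4] = 50, C[5] = 8D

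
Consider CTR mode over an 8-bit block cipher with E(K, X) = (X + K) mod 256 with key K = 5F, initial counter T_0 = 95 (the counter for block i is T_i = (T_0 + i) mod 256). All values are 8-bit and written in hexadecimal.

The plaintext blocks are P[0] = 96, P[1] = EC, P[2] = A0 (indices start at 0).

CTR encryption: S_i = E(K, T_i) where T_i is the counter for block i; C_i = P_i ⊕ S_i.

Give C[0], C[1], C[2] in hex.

C[0] = 62, C[1] = 19, C[2] = 56

C[0]: T = 95, S = E(K, T) = F4; 96 ⊕ F4 = 62.
C[1]: T = 96, S = E(K, T) = F5; EC ⊕ F5 = 19.
C[2]: T = 97, S = E(K, T) = F6; A0 ⊕ F6 = 56.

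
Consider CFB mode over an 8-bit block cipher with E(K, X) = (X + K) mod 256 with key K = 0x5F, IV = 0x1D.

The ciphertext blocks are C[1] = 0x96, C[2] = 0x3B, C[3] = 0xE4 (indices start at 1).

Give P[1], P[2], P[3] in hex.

CFB decryption: P_i = C_i ⊕ E(K, C_{i−1}), with C_{0} = IV.
P[1]: E(K, 0x1D) = 0x7C; 0x96 ⊕ 0x7C = 0xEA.
P[2]: E(K, 0x96) = 0xF5; 0x3B ⊕ 0xF5 = 0xCE.
P[3]: E(K, 0x3B) = 0x9A; 0xE4 ⊕ 0x9A = 0x7E.

P[1] = 0xEA, P[2] = 0xCE, P[3] = 0x7E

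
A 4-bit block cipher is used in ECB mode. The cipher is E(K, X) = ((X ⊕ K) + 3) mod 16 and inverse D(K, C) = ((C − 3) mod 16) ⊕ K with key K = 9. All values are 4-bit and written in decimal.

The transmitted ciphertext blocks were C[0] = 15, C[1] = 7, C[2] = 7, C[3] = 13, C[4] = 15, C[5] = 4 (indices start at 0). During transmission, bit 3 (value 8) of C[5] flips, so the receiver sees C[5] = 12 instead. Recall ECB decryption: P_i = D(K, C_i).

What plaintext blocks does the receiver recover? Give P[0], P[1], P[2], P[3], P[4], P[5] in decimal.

Only C[5] changed, to 12. In ECB, a change in C_i affects only P_i. Decrypting the received ciphertext:
P[0]: D(K, 15) = 5.
P[1]: D(K, 7) = 13.
P[2]: D(K, 7) = 13.
P[3]: D(K, 13) = 3.
P[4]: D(K, 15) = 5.
P[5]: D(K, 12) = 0.
Blocks that differ from the original plaintext: P[5].

P[0] = 5, P[1] = 13, P[2] = 13, P[3] = 3, P[4] = 5, P[5] = 0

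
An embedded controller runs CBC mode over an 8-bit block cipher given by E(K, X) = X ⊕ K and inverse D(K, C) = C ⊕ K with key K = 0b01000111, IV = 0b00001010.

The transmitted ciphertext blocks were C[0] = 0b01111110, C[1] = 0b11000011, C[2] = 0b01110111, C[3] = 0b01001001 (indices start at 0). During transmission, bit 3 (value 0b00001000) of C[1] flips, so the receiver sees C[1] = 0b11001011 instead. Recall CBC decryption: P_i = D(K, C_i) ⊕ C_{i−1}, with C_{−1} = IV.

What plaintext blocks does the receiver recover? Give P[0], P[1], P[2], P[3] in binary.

P[0] = 0b00110011, P[1] = 0b11110010, P[2] = 0b11111011, P[3] = 0b01111001

Only C[1] changed, to 0b11001011. In CBC, a change in C_i garbles P_i and flips the same bit in P_{i+1}. Decrypting the received ciphertext:
P[0]: D(K, 0b01111110) = 0b00111001; 0b00111001 ⊕ 0b00001010 = 0b00110011.
P[1]: D(K, 0b11001011) = 0b10001100; 0b10001100 ⊕ 0b01111110 = 0b11110010.
P[2]: D(K, 0b01110111) = 0b00110000; 0b00110000 ⊕ 0b11001011 = 0b11111011.
P[3]: D(K, 0b01001001) = 0b00001110; 0b00001110 ⊕ 0b01110111 = 0b01111001.
Blocks that differ from the original plaintext: P[1], P[2].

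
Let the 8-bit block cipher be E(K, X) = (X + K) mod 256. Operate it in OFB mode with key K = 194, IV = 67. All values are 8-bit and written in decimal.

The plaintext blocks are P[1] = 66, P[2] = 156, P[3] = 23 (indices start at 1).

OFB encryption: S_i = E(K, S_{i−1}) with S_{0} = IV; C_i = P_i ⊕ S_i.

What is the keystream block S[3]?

137

C[1]: S = E(K, 67) = 5; 66 ⊕ 5 = 71.
C[2]: S = E(K, 5) = 199; 156 ⊕ 199 = 91.
C[3]: S = E(K, 199) = 137; 23 ⊕ 137 = 158.
So S[3] = 137.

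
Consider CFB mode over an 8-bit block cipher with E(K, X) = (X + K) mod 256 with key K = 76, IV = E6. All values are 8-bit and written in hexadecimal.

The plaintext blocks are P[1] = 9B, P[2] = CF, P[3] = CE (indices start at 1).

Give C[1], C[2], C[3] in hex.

C[1] = C7, C[2] = F2, C[3] = A6

CFB encryption: C_i = P_i ⊕ E(K, C_{i−1}), with C_{0} = IV.
C[1]: E(K, E6) = 5C; 9B ⊕ 5C = C7.
C[2]: E(K, C7) = 3D; CF ⊕ 3D = F2.
C[3]: E(K, F2) = 68; CE ⊕ 68 = A6.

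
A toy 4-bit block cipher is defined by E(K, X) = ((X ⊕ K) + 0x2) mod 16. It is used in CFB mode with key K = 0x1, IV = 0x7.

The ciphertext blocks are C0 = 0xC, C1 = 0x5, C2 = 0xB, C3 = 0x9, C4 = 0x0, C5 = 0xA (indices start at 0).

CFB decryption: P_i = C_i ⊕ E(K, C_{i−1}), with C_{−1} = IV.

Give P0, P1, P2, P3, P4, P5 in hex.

P0: E(K, 0x7) = 0x8; 0xC ⊕ 0x8 = 0x4.
P1: E(K, 0xC) = 0xF; 0x5 ⊕ 0xF = 0xA.
P2: E(K, 0x5) = 0x6; 0xB ⊕ 0x6 = 0xD.
P3: E(K, 0xB) = 0xC; 0x9 ⊕ 0xC = 0x5.
P4: E(K, 0x9) = 0xA; 0x0 ⊕ 0xA = 0xA.
P5: E(K, 0x0) = 0x3; 0xA ⊕ 0x3 = 0x9.

P0 = 0x4, P1 = 0xA, P2 = 0xD, P3 = 0x5, P4 = 0xA, P5 = 0x9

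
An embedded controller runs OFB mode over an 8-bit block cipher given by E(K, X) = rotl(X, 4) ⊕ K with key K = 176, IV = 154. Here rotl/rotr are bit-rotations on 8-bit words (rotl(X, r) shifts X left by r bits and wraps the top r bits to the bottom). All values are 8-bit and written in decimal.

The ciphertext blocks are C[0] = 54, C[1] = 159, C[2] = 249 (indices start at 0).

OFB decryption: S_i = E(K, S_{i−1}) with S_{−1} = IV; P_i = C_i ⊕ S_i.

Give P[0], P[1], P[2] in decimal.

P[0]: S = E(K, 154) = 25; 54 ⊕ 25 = 47.
P[1]: S = E(K, 25) = 33; 159 ⊕ 33 = 190.
P[2]: S = E(K, 33) = 162; 249 ⊕ 162 = 91.

P[0] = 47, P[1] = 190, P[2] = 91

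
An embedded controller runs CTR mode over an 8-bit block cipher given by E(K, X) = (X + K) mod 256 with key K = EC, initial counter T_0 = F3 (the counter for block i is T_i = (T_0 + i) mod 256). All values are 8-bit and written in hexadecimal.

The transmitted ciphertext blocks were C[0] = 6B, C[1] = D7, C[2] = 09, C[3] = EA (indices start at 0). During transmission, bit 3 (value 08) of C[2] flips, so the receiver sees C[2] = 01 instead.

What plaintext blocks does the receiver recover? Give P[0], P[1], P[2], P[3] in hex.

P[0] = B4, P[1] = 37, P[2] = E0, P[3] = 08

CTR decryption: S_i = E(K, T_i) where T_i is the counter for block i; P_i = C_i ⊕ S_i.
Only C[2] changed, to 01. In CTR, a change in C_i flips the same bit in P_i only; the keystream is unaffected. Decrypting the received ciphertext:
P[0]: T = F3, S = E(K, T) = DF; 6B ⊕ DF = B4.
P[1]: T = F4, S = E(K, T) = E0; D7 ⊕ E0 = 37.
P[2]: T = F5, S = E(K, T) = E1; 01 ⊕ E1 = E0.
P[3]: T = F6, S = E(K, T) = E2; EA ⊕ E2 = 08.
Blocks that differ from the original plaintext: P[2].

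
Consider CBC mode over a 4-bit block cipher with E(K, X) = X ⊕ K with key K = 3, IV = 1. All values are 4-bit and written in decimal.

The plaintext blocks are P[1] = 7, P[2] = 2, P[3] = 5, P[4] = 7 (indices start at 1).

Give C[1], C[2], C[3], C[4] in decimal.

CBC encryption: C_i = E(K, P_i ⊕ C_{i−1}), with C_{0} = IV.
C[1]: P[1] ⊕ 1 = 6; E(K, 6) = 5.
C[2]: P[2] ⊕ 5 = 7; E(K, 7) = 4.
C[3]: P[3] ⊕ 4 = 1; E(K, 1) = 2.
C[4]: P[4] ⊕ 2 = 5; E(K, 5) = 6.

C[1] = 5, C[2] = 4, C[3] = 2, C[4] = 6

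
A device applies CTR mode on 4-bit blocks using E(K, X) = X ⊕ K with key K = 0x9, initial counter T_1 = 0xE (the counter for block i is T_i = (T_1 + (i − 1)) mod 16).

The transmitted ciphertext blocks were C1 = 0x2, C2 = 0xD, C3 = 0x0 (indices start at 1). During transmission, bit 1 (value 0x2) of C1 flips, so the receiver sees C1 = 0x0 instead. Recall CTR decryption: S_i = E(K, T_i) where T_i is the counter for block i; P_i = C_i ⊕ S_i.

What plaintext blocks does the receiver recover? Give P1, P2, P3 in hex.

Only C1 changed, to 0x0. In CTR, a change in C_i flips the same bit in P_i only; the keystream is unaffected. Decrypting the received ciphertext:
P1: T = 0xE, S = E(K, T) = 0x7; 0x0 ⊕ 0x7 = 0x7.
P2: T = 0xF, S = E(K, T) = 0x6; 0xD ⊕ 0x6 = 0xB.
P3: T = 0x0, S = E(K, T) = 0x9; 0x0 ⊕ 0x9 = 0x9.
Blocks that differ from the original plaintext: P1.

P1 = 0x7, P2 = 0xB, P3 = 0x9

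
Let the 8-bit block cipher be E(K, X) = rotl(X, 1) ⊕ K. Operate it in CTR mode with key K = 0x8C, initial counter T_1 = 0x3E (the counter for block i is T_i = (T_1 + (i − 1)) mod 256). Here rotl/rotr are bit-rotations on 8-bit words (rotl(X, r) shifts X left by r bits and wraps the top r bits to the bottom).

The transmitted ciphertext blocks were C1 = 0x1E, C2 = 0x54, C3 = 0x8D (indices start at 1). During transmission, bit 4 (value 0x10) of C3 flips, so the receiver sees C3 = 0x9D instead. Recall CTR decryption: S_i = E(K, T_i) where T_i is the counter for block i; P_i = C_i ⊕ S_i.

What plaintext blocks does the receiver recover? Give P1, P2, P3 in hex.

Only C3 changed, to 0x9D. In CTR, a change in C_i flips the same bit in P_i only; the keystream is unaffected. Decrypting the received ciphertext:
P1: T = 0x3E, S = E(K, T) = 0xF0; 0x1E ⊕ 0xF0 = 0xEE.
P2: T = 0x3F, S = E(K, T) = 0xF2; 0x54 ⊕ 0xF2 = 0xA6.
P3: T = 0x40, S = E(K, T) = 0x0C; 0x9D ⊕ 0x0C = 0x91.
Blocks that differ from the original plaintext: P3.

P1 = 0xEE, P2 = 0xA6, P3 = 0x91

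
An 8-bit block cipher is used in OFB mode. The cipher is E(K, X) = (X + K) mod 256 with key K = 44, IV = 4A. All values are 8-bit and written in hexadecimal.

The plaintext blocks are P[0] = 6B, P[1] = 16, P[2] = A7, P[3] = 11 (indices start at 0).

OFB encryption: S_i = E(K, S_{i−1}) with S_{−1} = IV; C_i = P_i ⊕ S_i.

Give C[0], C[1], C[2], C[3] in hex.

C[0]: S = E(K, 4A) = 8E; 6B ⊕ 8E = E5.
C[1]: S = E(K, 8E) = D2; 16 ⊕ D2 = C4.
C[2]: S = E(K, D2) = 16; A7 ⊕ 16 = B1.
C[3]: S = E(K, 16) = 5A; 11 ⊕ 5A = 4B.

C[0] = E5, C[1] = C4, C[2] = B1, C[3] = 4B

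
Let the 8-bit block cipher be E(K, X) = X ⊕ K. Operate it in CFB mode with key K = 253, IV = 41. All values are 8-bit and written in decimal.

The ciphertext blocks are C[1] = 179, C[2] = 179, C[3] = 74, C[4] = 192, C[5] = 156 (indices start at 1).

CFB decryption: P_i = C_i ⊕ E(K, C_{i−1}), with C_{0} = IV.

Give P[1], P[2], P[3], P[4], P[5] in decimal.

P[1] = 103, P[2] = 253, P[3] = 4, P[4] = 119, P[5] = 161

P[1]: E(K, 41) = 212; 179 ⊕ 212 = 103.
P[2]: E(K, 179) = 78; 179 ⊕ 78 = 253.
P[3]: E(K, 179) = 78; 74 ⊕ 78 = 4.
P[4]: E(K, 74) = 183; 192 ⊕ 183 = 119.
P[5]: E(K, 192) = 61; 156 ⊕ 61 = 161.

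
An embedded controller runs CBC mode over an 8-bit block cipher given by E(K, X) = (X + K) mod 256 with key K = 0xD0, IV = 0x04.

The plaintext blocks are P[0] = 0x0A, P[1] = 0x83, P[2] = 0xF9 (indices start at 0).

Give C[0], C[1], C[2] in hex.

C[0] = 0xDE, C[1] = 0x2D, C[2] = 0xA4

CBC encryption: C_i = E(K, P_i ⊕ C_{i−1}), with C_{−1} = IV.
C[0]: P[0] ⊕ 0x04 = 0x0E; E(K, 0x0E) = 0xDE.
C[1]: P[1] ⊕ 0xDE = 0x5D; E(K, 0x5D) = 0x2D.
C[2]: P[2] ⊕ 0x2D = 0xD4; E(K, 0xD4) = 0xA4.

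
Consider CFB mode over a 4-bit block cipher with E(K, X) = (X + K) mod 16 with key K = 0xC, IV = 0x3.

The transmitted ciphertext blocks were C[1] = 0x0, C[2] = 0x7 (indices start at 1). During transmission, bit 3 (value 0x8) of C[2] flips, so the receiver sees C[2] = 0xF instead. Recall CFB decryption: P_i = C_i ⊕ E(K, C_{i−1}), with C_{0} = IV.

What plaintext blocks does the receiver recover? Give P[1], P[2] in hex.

P[1] = 0xF, P[2] = 0x3

Only C[2] changed, to 0xF. In CFB, a change in C_i flips the same bit in P_i and garbles P_{i+1}. Decrypting the received ciphertext:
P[1]: E(K, 0x3) = 0xF; 0x0 ⊕ 0xF = 0xF.
P[2]: E(K, 0x0) = 0xC; 0xF ⊕ 0xC = 0x3.
Blocks that differ from the original plaintext: P[2].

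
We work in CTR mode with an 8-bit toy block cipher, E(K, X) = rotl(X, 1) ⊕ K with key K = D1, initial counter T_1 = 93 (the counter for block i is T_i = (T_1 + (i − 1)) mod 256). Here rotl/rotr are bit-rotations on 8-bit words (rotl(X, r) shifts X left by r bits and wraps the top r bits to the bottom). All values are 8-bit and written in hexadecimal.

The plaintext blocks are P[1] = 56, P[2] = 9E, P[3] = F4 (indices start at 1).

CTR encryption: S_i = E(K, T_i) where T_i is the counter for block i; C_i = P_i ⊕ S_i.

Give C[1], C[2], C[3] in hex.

C[1]: T = 93, S = E(K, T) = F6; 56 ⊕ F6 = A0.
C[2]: T = 94, S = E(K, T) = F8; 9E ⊕ F8 = 66.
C[3]: T = 95, S = E(K, T) = FA; F4 ⊕ FA = 0E.

C[1] = A0, C[2] = 66, C[3] = 0E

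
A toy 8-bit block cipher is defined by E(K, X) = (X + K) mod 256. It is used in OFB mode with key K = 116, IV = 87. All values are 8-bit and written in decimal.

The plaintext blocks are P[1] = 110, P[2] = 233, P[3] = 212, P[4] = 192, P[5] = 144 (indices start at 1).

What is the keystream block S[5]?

155

OFB encryption: S_i = E(K, S_{i−1}) with S_{0} = IV; C_i = P_i ⊕ S_i.
C[1]: S = E(K, 87) = 203; 110 ⊕ 203 = 165.
C[2]: S = E(K, 203) = 63; 233 ⊕ 63 = 214.
C[3]: S = E(K, 63) = 179; 212 ⊕ 179 = 103.
C[4]: S = E(K, 179) = 39; 192 ⊕ 39 = 231.
C[5]: S = E(K, 39) = 155; 144 ⊕ 155 = 11.
So S[5] = 155.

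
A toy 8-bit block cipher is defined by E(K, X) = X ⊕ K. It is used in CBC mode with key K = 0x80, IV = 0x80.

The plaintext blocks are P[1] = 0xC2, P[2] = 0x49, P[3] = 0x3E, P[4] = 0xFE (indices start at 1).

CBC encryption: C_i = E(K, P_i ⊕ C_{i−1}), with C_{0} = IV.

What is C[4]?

C[4] = 0xCB

C[1]: P[1] ⊕ 0x80 = 0x42; E(K, 0x42) = 0xC2.
C[2]: P[2] ⊕ 0xC2 = 0x8B; E(K, 0x8B) = 0x0B.
C[3]: P[3] ⊕ 0x0B = 0x35; E(K, 0x35) = 0xB5.
C[4]: P[4] ⊕ 0xB5 = 0x4B; E(K, 0x4B) = 0xCB.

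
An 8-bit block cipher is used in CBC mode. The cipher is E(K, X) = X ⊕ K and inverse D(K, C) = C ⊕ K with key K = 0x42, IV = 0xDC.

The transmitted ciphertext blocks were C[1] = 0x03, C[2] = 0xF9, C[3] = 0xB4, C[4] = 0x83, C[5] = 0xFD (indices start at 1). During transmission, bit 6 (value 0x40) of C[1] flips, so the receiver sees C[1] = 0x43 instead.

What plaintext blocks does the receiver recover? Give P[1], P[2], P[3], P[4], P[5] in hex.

P[1] = 0xDD, P[2] = 0xF8, P[3] = 0x0F, P[4] = 0x75, P[5] = 0x3C

CBC decryption: P_i = D(K, C_i) ⊕ C_{i−1}, with C_{0} = IV.
Only C[1] changed, to 0x43. In CBC, a change in C_i garbles P_i and flips the same bit in P_{i+1}. Decrypting the received ciphertext:
P[1]: D(K, 0x43) = 0x01; 0x01 ⊕ 0xDC = 0xDD.
P[2]: D(K, 0xF9) = 0xBB; 0xBB ⊕ 0x43 = 0xF8.
P[3]: D(K, 0xB4) = 0xF6; 0xF6 ⊕ 0xF9 = 0x0F.
P[4]: D(K, 0x83) = 0xC1; 0xC1 ⊕ 0xB4 = 0x75.
P[5]: D(K, 0xFD) = 0xBF; 0xBF ⊕ 0x83 = 0x3C.
Blocks that differ from the original plaintext: P[1], P[2].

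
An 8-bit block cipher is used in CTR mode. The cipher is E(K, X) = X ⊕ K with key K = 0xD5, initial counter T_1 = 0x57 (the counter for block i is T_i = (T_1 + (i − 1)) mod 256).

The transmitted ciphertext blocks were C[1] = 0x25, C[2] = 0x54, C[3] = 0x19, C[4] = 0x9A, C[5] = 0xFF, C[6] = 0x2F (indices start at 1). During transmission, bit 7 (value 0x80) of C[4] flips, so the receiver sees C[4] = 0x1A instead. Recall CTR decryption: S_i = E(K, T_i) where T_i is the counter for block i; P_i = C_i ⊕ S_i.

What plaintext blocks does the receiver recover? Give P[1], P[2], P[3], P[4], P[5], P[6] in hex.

Only C[4] changed, to 0x1A. In CTR, a change in C_i flips the same bit in P_i only; the keystream is unaffected. Decrypting the received ciphertext:
P[1]: T = 0x57, S = E(K, T) = 0x82; 0x25 ⊕ 0x82 = 0xA7.
P[2]: T = 0x58, S = E(K, T) = 0x8D; 0x54 ⊕ 0x8D = 0xD9.
P[3]: T = 0x59, S = E(K, T) = 0x8C; 0x19 ⊕ 0x8C = 0x95.
P[4]: T = 0x5A, S = E(K, T) = 0x8F; 0x1A ⊕ 0x8F = 0x95.
P[5]: T = 0x5B, S = E(K, T) = 0x8E; 0xFF ⊕ 0x8E = 0x71.
P[6]: T = 0x5C, S = E(K, T) = 0x89; 0x2F ⊕ 0x89 = 0xA6.
Blocks that differ from the original plaintext: P[4].

P[1] = 0xA7, P[2] = 0xD9, P[3] = 0x95, P[4] = 0x95, P[5] = 0x71, P[6] = 0xA6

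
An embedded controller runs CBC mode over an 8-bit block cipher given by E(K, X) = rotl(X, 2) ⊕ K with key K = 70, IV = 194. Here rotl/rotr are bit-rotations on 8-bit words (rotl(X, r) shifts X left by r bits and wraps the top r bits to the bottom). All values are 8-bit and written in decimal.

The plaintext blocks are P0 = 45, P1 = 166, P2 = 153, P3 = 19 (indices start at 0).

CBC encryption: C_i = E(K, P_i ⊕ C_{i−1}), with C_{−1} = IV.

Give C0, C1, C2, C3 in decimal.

C0: P0 ⊕ 194 = 239; E(K, 239) = 249.
C1: P1 ⊕ 249 = 95; E(K, 95) = 59.
C2: P2 ⊕ 59 = 162; E(K, 162) = 204.
C3: P3 ⊕ 204 = 223; E(K, 223) = 57.

C0 = 249, C1 = 59, C2 = 204, C3 = 57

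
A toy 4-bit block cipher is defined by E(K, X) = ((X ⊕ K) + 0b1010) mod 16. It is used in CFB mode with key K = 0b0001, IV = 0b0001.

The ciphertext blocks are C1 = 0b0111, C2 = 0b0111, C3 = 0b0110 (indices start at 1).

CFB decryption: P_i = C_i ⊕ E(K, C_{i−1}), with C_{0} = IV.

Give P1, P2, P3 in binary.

P1: E(K, 0b0001) = 0b1010; 0b0111 ⊕ 0b1010 = 0b1101.
P2: E(K, 0b0111) = 0b0000; 0b0111 ⊕ 0b0000 = 0b0111.
P3: E(K, 0b0111) = 0b0000; 0b0110 ⊕ 0b0000 = 0b0110.

P1 = 0b1101, P2 = 0b0111, P3 = 0b0110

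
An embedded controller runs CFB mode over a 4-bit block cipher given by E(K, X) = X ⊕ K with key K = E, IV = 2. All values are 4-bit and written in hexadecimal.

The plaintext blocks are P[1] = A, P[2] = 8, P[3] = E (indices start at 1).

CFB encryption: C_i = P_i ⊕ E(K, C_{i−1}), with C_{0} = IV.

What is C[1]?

C[1] = 6

C[1]: E(K, 2) = C; A ⊕ C = 6.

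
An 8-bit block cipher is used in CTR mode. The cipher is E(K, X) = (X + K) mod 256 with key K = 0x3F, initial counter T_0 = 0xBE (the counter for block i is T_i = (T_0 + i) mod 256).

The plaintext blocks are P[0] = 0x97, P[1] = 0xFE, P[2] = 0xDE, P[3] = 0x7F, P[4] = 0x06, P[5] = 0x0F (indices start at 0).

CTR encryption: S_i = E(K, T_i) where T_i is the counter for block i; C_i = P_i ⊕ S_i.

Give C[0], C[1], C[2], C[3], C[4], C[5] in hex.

C[0]: T = 0xBE, S = E(K, T) = 0xFD; 0x97 ⊕ 0xFD = 0x6A.
C[1]: T = 0xBF, S = E(K, T) = 0xFE; 0xFE ⊕ 0xFE = 0x00.
C[2]: T = 0xC0, S = E(K, T) = 0xFF; 0xDE ⊕ 0xFF = 0x21.
C[3]: T = 0xC1, S = E(K, T) = 0x00; 0x7F ⊕ 0x00 = 0x7F.
C[4]: T = 0xC2, S = E(K, T) = 0x01; 0x06 ⊕ 0x01 = 0x07.
C[5]: T = 0xC3, S = E(K, T) = 0x02; 0x0F ⊕ 0x02 = 0x0D.

C[0] = 0x6A, C[1] = 0x00, C[2] = 0x21, C[3] = 0x7F, C[4] = 0x07, C[5] = 0x0D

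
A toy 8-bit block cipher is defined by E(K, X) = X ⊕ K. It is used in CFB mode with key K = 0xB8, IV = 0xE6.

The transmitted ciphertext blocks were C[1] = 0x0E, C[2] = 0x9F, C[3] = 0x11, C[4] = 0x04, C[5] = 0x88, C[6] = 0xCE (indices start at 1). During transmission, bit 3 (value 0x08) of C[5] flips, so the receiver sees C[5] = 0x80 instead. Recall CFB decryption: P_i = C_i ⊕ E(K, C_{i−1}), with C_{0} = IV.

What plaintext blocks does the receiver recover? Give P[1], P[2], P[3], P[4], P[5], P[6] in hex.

P[1] = 0x50, P[2] = 0x29, P[3] = 0x36, P[4] = 0xAD, P[5] = 0x3C, P[6] = 0xF6

Only C[5] changed, to 0x80. In CFB, a change in C_i flips the same bit in P_i and garbles P_{i+1}. Decrypting the received ciphertext:
P[1]: E(K, 0xE6) = 0x5E; 0x0E ⊕ 0x5E = 0x50.
P[2]: E(K, 0x0E) = 0xB6; 0x9F ⊕ 0xB6 = 0x29.
P[3]: E(K, 0x9F) = 0x27; 0x11 ⊕ 0x27 = 0x36.
P[4]: E(K, 0x11) = 0xA9; 0x04 ⊕ 0xA9 = 0xAD.
P[5]: E(K, 0x04) = 0xBC; 0x80 ⊕ 0xBC = 0x3C.
P[6]: E(K, 0x80) = 0x38; 0xCE ⊕ 0x38 = 0xF6.
Blocks that differ from the original plaintext: P[5], P[6].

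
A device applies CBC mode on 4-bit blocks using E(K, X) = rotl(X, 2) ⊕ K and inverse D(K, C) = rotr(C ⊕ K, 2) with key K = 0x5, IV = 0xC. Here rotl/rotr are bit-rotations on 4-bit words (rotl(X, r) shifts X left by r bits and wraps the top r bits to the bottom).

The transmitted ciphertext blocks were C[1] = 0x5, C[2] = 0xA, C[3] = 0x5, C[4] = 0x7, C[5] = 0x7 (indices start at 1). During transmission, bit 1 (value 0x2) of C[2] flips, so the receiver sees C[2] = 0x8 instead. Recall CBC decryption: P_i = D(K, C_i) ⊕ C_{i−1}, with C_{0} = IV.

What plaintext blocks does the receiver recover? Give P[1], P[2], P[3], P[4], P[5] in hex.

P[1] = 0xC, P[2] = 0x2, P[3] = 0x8, P[4] = 0xD, P[5] = 0xF

Only C[2] changed, to 0x8. In CBC, a change in C_i garbles P_i and flips the same bit in P_{i+1}. Decrypting the received ciphertext:
P[1]: D(K, 0x5) = 0x0; 0x0 ⊕ 0xC = 0xC.
P[2]: D(K, 0x8) = 0x7; 0x7 ⊕ 0x5 = 0x2.
P[3]: D(K, 0x5) = 0x0; 0x0 ⊕ 0x8 = 0x8.
P[4]: D(K, 0x7) = 0x8; 0x8 ⊕ 0x5 = 0xD.
P[5]: D(K, 0x7) = 0x8; 0x8 ⊕ 0x7 = 0xF.
Blocks that differ from the original plaintext: P[2], P[3].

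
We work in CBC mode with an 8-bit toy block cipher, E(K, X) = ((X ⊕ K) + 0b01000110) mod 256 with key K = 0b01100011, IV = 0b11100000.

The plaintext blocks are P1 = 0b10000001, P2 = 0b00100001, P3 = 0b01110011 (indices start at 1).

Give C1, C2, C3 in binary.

C1 = 0b01001000, C2 = 0b01010000, C3 = 0b10000110

CBC encryption: C_i = E(K, P_i ⊕ C_{i−1}), with C_{0} = IV.
C1: P1 ⊕ 0b11100000 = 0b01100001; E(K, 0b01100001) = 0b01001000.
C2: P2 ⊕ 0b01001000 = 0b01101001; E(K, 0b01101001) = 0b01010000.
C3: P3 ⊕ 0b01010000 = 0b00100011; E(K, 0b00100011) = 0b10000110.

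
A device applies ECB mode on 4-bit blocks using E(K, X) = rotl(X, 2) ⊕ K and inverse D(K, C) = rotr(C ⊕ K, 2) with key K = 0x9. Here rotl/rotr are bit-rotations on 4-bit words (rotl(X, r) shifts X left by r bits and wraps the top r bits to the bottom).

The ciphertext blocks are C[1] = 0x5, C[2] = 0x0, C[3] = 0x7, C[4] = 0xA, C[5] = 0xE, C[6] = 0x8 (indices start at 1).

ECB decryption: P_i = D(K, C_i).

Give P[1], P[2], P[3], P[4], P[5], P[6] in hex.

P[1] = 0x3, P[2] = 0x6, P[3] = 0xB, P[4] = 0xC, P[5] = 0xD, P[6] = 0x4

P[1]: D(K, 0x5) = 0x3.
P[2]: D(K, 0x0) = 0x6.
P[3]: D(K, 0x7) = 0xB.
P[4]: D(K, 0xA) = 0xC.
P[5]: D(K, 0xE) = 0xD.
P[6]: D(K, 0x8) = 0x4.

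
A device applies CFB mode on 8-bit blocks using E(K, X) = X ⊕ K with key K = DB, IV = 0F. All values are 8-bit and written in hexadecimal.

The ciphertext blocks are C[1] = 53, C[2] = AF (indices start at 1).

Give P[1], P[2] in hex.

P[1] = 87, P[2] = 27

CFB decryption: P_i = C_i ⊕ E(K, C_{i−1}), with C_{0} = IV.
P[1]: E(K, 0F) = D4; 53 ⊕ D4 = 87.
P[2]: E(K, 53) = 88; AF ⊕ 88 = 27.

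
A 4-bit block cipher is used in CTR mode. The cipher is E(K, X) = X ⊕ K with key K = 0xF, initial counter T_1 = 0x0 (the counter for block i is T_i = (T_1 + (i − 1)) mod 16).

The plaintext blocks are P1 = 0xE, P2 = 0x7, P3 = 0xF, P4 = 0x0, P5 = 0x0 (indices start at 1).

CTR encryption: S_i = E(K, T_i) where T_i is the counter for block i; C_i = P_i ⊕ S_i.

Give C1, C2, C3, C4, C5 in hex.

C1 = 0x1, C2 = 0x9, C3 = 0x2, C4 = 0xC, C5 = 0xB

C1: T = 0x0, S = E(K, T) = 0xF; 0xE ⊕ 0xF = 0x1.
C2: T = 0x1, S = E(K, T) = 0xE; 0x7 ⊕ 0xE = 0x9.
C3: T = 0x2, S = E(K, T) = 0xD; 0xF ⊕ 0xD = 0x2.
C4: T = 0x3, S = E(K, T) = 0xC; 0x0 ⊕ 0xC = 0xC.
C5: T = 0x4, S = E(K, T) = 0xB; 0x0 ⊕ 0xB = 0xB.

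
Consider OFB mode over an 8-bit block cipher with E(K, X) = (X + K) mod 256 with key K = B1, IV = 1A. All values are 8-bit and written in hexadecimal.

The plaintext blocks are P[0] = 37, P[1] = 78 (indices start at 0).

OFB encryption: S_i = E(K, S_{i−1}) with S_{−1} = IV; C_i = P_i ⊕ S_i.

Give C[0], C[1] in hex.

C[0] = FC, C[1] = 04

C[0]: S = E(K, 1A) = CB; 37 ⊕ CB = FC.
C[1]: S = E(K, CB) = 7C; 78 ⊕ 7C = 04.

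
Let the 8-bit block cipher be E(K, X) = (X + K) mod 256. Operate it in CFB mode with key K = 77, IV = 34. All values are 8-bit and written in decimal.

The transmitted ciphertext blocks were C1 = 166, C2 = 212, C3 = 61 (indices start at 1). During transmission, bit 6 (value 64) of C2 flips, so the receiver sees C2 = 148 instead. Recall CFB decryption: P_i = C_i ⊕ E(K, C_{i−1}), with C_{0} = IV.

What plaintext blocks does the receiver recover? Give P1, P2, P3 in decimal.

P1 = 201, P2 = 103, P3 = 220

Only C2 changed, to 148. In CFB, a change in C_i flips the same bit in P_i and garbles P_{i+1}. Decrypting the received ciphertext:
P1: E(K, 34) = 111; 166 ⊕ 111 = 201.
P2: E(K, 166) = 243; 148 ⊕ 243 = 103.
P3: E(K, 148) = 225; 61 ⊕ 225 = 220.
Blocks that differ from the original plaintext: P2, P3.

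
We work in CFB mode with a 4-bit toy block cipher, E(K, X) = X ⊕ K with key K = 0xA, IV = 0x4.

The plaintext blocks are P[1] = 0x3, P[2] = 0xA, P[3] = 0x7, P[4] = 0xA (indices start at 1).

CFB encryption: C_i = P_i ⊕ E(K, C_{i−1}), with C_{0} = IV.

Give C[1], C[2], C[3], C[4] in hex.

C[1]: E(K, 0x4) = 0xE; 0x3 ⊕ 0xE = 0xD.
C[2]: E(K, 0xD) = 0x7; 0xA ⊕ 0x7 = 0xD.
C[3]: E(K, 0xD) = 0x7; 0x7 ⊕ 0x7 = 0x0.
C[4]: E(K, 0x0) = 0xA; 0xA ⊕ 0xA = 0x0.

C[1] = 0xD, C[2] = 0xD, C[3] = 0x0, C[4] = 0x0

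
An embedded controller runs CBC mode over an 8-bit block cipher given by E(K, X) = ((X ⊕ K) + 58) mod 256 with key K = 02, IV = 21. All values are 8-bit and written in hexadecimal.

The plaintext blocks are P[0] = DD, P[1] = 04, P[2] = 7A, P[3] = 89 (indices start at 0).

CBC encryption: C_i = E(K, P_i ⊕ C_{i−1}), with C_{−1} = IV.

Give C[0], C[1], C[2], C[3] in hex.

C[0] = 56, C[1] = A8, C[2] = 28, C[3] = FB

C[0]: P[0] ⊕ 21 = FC; E(K, FC) = 56.
C[1]: P[1] ⊕ 56 = 52; E(K, 52) = A8.
C[2]: P[2] ⊕ A8 = D2; E(K, D2) = 28.
C[3]: P[3] ⊕ 28 = A1; E(K, A1) = FB.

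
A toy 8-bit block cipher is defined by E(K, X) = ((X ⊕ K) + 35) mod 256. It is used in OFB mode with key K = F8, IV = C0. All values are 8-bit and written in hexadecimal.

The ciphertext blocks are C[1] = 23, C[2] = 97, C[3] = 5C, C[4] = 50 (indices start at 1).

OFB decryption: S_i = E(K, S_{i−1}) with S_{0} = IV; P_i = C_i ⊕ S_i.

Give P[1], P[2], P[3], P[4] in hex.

P[1] = 4E, P[2] = 5D, P[3] = 3B, P[4] = 84

P[1]: S = E(K, C0) = 6D; 23 ⊕ 6D = 4E.
P[2]: S = E(K, 6D) = CA; 97 ⊕ CA = 5D.
P[3]: S = E(K, CA) = 67; 5C ⊕ 67 = 3B.
P[4]: S = E(K, 67) = D4; 50 ⊕ D4 = 84.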